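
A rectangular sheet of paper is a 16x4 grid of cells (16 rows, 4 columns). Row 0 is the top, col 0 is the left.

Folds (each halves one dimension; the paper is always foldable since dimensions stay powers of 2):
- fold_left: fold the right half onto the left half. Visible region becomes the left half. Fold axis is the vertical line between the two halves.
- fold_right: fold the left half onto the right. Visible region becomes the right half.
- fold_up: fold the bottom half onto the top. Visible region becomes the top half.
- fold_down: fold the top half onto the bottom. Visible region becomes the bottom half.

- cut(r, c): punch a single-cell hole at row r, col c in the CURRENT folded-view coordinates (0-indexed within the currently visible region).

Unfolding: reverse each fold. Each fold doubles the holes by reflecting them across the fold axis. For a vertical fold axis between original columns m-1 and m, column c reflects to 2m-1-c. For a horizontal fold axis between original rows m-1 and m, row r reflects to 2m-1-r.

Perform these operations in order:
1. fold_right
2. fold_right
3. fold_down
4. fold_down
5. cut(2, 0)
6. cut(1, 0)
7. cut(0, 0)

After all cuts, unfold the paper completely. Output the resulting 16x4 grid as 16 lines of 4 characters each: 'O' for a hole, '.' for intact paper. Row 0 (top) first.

Answer: ....
OOOO
OOOO
OOOO
OOOO
OOOO
OOOO
....
....
OOOO
OOOO
OOOO
OOOO
OOOO
OOOO
....

Derivation:
Op 1 fold_right: fold axis v@2; visible region now rows[0,16) x cols[2,4) = 16x2
Op 2 fold_right: fold axis v@3; visible region now rows[0,16) x cols[3,4) = 16x1
Op 3 fold_down: fold axis h@8; visible region now rows[8,16) x cols[3,4) = 8x1
Op 4 fold_down: fold axis h@12; visible region now rows[12,16) x cols[3,4) = 4x1
Op 5 cut(2, 0): punch at orig (14,3); cuts so far [(14, 3)]; region rows[12,16) x cols[3,4) = 4x1
Op 6 cut(1, 0): punch at orig (13,3); cuts so far [(13, 3), (14, 3)]; region rows[12,16) x cols[3,4) = 4x1
Op 7 cut(0, 0): punch at orig (12,3); cuts so far [(12, 3), (13, 3), (14, 3)]; region rows[12,16) x cols[3,4) = 4x1
Unfold 1 (reflect across h@12): 6 holes -> [(9, 3), (10, 3), (11, 3), (12, 3), (13, 3), (14, 3)]
Unfold 2 (reflect across h@8): 12 holes -> [(1, 3), (2, 3), (3, 3), (4, 3), (5, 3), (6, 3), (9, 3), (10, 3), (11, 3), (12, 3), (13, 3), (14, 3)]
Unfold 3 (reflect across v@3): 24 holes -> [(1, 2), (1, 3), (2, 2), (2, 3), (3, 2), (3, 3), (4, 2), (4, 3), (5, 2), (5, 3), (6, 2), (6, 3), (9, 2), (9, 3), (10, 2), (10, 3), (11, 2), (11, 3), (12, 2), (12, 3), (13, 2), (13, 3), (14, 2), (14, 3)]
Unfold 4 (reflect across v@2): 48 holes -> [(1, 0), (1, 1), (1, 2), (1, 3), (2, 0), (2, 1), (2, 2), (2, 3), (3, 0), (3, 1), (3, 2), (3, 3), (4, 0), (4, 1), (4, 2), (4, 3), (5, 0), (5, 1), (5, 2), (5, 3), (6, 0), (6, 1), (6, 2), (6, 3), (9, 0), (9, 1), (9, 2), (9, 3), (10, 0), (10, 1), (10, 2), (10, 3), (11, 0), (11, 1), (11, 2), (11, 3), (12, 0), (12, 1), (12, 2), (12, 3), (13, 0), (13, 1), (13, 2), (13, 3), (14, 0), (14, 1), (14, 2), (14, 3)]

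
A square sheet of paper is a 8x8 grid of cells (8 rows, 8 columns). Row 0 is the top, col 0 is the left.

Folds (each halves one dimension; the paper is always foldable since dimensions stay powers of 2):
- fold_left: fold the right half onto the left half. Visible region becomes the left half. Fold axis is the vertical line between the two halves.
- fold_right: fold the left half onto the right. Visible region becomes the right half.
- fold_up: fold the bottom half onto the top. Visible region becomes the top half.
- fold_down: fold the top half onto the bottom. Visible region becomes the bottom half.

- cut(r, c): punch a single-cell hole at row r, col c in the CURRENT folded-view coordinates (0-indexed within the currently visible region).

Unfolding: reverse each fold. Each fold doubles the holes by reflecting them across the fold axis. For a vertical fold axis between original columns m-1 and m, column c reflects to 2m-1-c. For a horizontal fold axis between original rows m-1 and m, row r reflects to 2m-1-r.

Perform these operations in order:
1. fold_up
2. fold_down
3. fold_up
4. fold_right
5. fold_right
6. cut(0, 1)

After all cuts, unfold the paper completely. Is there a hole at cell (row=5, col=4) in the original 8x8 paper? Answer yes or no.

Op 1 fold_up: fold axis h@4; visible region now rows[0,4) x cols[0,8) = 4x8
Op 2 fold_down: fold axis h@2; visible region now rows[2,4) x cols[0,8) = 2x8
Op 3 fold_up: fold axis h@3; visible region now rows[2,3) x cols[0,8) = 1x8
Op 4 fold_right: fold axis v@4; visible region now rows[2,3) x cols[4,8) = 1x4
Op 5 fold_right: fold axis v@6; visible region now rows[2,3) x cols[6,8) = 1x2
Op 6 cut(0, 1): punch at orig (2,7); cuts so far [(2, 7)]; region rows[2,3) x cols[6,8) = 1x2
Unfold 1 (reflect across v@6): 2 holes -> [(2, 4), (2, 7)]
Unfold 2 (reflect across v@4): 4 holes -> [(2, 0), (2, 3), (2, 4), (2, 7)]
Unfold 3 (reflect across h@3): 8 holes -> [(2, 0), (2, 3), (2, 4), (2, 7), (3, 0), (3, 3), (3, 4), (3, 7)]
Unfold 4 (reflect across h@2): 16 holes -> [(0, 0), (0, 3), (0, 4), (0, 7), (1, 0), (1, 3), (1, 4), (1, 7), (2, 0), (2, 3), (2, 4), (2, 7), (3, 0), (3, 3), (3, 4), (3, 7)]
Unfold 5 (reflect across h@4): 32 holes -> [(0, 0), (0, 3), (0, 4), (0, 7), (1, 0), (1, 3), (1, 4), (1, 7), (2, 0), (2, 3), (2, 4), (2, 7), (3, 0), (3, 3), (3, 4), (3, 7), (4, 0), (4, 3), (4, 4), (4, 7), (5, 0), (5, 3), (5, 4), (5, 7), (6, 0), (6, 3), (6, 4), (6, 7), (7, 0), (7, 3), (7, 4), (7, 7)]
Holes: [(0, 0), (0, 3), (0, 4), (0, 7), (1, 0), (1, 3), (1, 4), (1, 7), (2, 0), (2, 3), (2, 4), (2, 7), (3, 0), (3, 3), (3, 4), (3, 7), (4, 0), (4, 3), (4, 4), (4, 7), (5, 0), (5, 3), (5, 4), (5, 7), (6, 0), (6, 3), (6, 4), (6, 7), (7, 0), (7, 3), (7, 4), (7, 7)]

Answer: yes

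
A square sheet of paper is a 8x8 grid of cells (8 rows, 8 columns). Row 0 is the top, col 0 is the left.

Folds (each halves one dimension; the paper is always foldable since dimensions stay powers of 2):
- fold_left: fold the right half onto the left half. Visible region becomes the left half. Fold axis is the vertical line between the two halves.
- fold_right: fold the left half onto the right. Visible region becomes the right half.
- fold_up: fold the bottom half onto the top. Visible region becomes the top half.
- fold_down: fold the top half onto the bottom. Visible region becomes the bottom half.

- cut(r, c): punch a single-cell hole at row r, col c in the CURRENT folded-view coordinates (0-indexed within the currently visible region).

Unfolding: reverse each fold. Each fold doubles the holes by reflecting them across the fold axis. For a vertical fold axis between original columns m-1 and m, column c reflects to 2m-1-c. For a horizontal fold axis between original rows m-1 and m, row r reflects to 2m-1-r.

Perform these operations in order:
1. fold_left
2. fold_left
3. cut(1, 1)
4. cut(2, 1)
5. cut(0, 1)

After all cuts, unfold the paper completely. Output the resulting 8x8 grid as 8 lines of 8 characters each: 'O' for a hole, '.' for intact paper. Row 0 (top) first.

Op 1 fold_left: fold axis v@4; visible region now rows[0,8) x cols[0,4) = 8x4
Op 2 fold_left: fold axis v@2; visible region now rows[0,8) x cols[0,2) = 8x2
Op 3 cut(1, 1): punch at orig (1,1); cuts so far [(1, 1)]; region rows[0,8) x cols[0,2) = 8x2
Op 4 cut(2, 1): punch at orig (2,1); cuts so far [(1, 1), (2, 1)]; region rows[0,8) x cols[0,2) = 8x2
Op 5 cut(0, 1): punch at orig (0,1); cuts so far [(0, 1), (1, 1), (2, 1)]; region rows[0,8) x cols[0,2) = 8x2
Unfold 1 (reflect across v@2): 6 holes -> [(0, 1), (0, 2), (1, 1), (1, 2), (2, 1), (2, 2)]
Unfold 2 (reflect across v@4): 12 holes -> [(0, 1), (0, 2), (0, 5), (0, 6), (1, 1), (1, 2), (1, 5), (1, 6), (2, 1), (2, 2), (2, 5), (2, 6)]

Answer: .OO..OO.
.OO..OO.
.OO..OO.
........
........
........
........
........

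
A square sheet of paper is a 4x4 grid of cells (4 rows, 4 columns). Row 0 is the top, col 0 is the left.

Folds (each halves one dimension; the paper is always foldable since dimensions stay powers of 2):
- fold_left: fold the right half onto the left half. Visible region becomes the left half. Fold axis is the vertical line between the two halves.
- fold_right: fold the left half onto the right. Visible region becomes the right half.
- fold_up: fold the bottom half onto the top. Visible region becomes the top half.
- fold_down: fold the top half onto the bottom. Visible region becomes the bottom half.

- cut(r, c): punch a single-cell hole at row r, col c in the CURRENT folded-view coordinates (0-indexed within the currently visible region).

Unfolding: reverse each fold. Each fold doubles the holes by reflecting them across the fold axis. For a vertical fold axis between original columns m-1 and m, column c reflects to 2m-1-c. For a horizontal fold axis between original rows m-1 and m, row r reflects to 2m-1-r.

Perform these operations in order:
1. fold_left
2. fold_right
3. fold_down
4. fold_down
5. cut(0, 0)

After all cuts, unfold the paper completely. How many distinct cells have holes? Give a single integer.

Op 1 fold_left: fold axis v@2; visible region now rows[0,4) x cols[0,2) = 4x2
Op 2 fold_right: fold axis v@1; visible region now rows[0,4) x cols[1,2) = 4x1
Op 3 fold_down: fold axis h@2; visible region now rows[2,4) x cols[1,2) = 2x1
Op 4 fold_down: fold axis h@3; visible region now rows[3,4) x cols[1,2) = 1x1
Op 5 cut(0, 0): punch at orig (3,1); cuts so far [(3, 1)]; region rows[3,4) x cols[1,2) = 1x1
Unfold 1 (reflect across h@3): 2 holes -> [(2, 1), (3, 1)]
Unfold 2 (reflect across h@2): 4 holes -> [(0, 1), (1, 1), (2, 1), (3, 1)]
Unfold 3 (reflect across v@1): 8 holes -> [(0, 0), (0, 1), (1, 0), (1, 1), (2, 0), (2, 1), (3, 0), (3, 1)]
Unfold 4 (reflect across v@2): 16 holes -> [(0, 0), (0, 1), (0, 2), (0, 3), (1, 0), (1, 1), (1, 2), (1, 3), (2, 0), (2, 1), (2, 2), (2, 3), (3, 0), (3, 1), (3, 2), (3, 3)]

Answer: 16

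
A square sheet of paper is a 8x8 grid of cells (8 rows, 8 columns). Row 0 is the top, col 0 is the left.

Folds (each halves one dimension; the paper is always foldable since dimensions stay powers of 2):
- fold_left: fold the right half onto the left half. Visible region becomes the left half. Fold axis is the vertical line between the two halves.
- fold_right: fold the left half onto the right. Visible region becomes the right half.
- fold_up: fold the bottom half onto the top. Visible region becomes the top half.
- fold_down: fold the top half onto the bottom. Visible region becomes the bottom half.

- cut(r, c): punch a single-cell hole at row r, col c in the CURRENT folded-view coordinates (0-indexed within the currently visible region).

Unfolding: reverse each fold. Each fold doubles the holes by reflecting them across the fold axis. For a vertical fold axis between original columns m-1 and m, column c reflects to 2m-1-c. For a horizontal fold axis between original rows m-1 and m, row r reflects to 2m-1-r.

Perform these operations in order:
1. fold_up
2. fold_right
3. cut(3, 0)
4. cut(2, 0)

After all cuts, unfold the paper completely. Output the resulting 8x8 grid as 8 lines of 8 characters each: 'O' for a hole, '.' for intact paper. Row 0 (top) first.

Answer: ........
........
...OO...
...OO...
...OO...
...OO...
........
........

Derivation:
Op 1 fold_up: fold axis h@4; visible region now rows[0,4) x cols[0,8) = 4x8
Op 2 fold_right: fold axis v@4; visible region now rows[0,4) x cols[4,8) = 4x4
Op 3 cut(3, 0): punch at orig (3,4); cuts so far [(3, 4)]; region rows[0,4) x cols[4,8) = 4x4
Op 4 cut(2, 0): punch at orig (2,4); cuts so far [(2, 4), (3, 4)]; region rows[0,4) x cols[4,8) = 4x4
Unfold 1 (reflect across v@4): 4 holes -> [(2, 3), (2, 4), (3, 3), (3, 4)]
Unfold 2 (reflect across h@4): 8 holes -> [(2, 3), (2, 4), (3, 3), (3, 4), (4, 3), (4, 4), (5, 3), (5, 4)]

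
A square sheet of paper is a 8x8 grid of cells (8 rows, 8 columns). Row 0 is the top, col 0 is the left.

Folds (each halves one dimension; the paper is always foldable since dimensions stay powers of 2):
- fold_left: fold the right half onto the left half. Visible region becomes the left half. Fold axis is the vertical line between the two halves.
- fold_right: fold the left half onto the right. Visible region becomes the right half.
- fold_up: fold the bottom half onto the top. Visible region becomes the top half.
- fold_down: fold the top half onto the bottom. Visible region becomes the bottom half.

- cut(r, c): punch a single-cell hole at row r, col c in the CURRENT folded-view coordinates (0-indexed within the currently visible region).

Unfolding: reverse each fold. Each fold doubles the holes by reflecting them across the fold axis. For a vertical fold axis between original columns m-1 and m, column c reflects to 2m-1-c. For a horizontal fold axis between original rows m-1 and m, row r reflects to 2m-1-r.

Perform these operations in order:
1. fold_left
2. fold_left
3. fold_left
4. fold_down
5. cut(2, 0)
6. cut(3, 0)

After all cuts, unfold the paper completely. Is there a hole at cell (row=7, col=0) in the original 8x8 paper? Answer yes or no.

Answer: yes

Derivation:
Op 1 fold_left: fold axis v@4; visible region now rows[0,8) x cols[0,4) = 8x4
Op 2 fold_left: fold axis v@2; visible region now rows[0,8) x cols[0,2) = 8x2
Op 3 fold_left: fold axis v@1; visible region now rows[0,8) x cols[0,1) = 8x1
Op 4 fold_down: fold axis h@4; visible region now rows[4,8) x cols[0,1) = 4x1
Op 5 cut(2, 0): punch at orig (6,0); cuts so far [(6, 0)]; region rows[4,8) x cols[0,1) = 4x1
Op 6 cut(3, 0): punch at orig (7,0); cuts so far [(6, 0), (7, 0)]; region rows[4,8) x cols[0,1) = 4x1
Unfold 1 (reflect across h@4): 4 holes -> [(0, 0), (1, 0), (6, 0), (7, 0)]
Unfold 2 (reflect across v@1): 8 holes -> [(0, 0), (0, 1), (1, 0), (1, 1), (6, 0), (6, 1), (7, 0), (7, 1)]
Unfold 3 (reflect across v@2): 16 holes -> [(0, 0), (0, 1), (0, 2), (0, 3), (1, 0), (1, 1), (1, 2), (1, 3), (6, 0), (6, 1), (6, 2), (6, 3), (7, 0), (7, 1), (7, 2), (7, 3)]
Unfold 4 (reflect across v@4): 32 holes -> [(0, 0), (0, 1), (0, 2), (0, 3), (0, 4), (0, 5), (0, 6), (0, 7), (1, 0), (1, 1), (1, 2), (1, 3), (1, 4), (1, 5), (1, 6), (1, 7), (6, 0), (6, 1), (6, 2), (6, 3), (6, 4), (6, 5), (6, 6), (6, 7), (7, 0), (7, 1), (7, 2), (7, 3), (7, 4), (7, 5), (7, 6), (7, 7)]
Holes: [(0, 0), (0, 1), (0, 2), (0, 3), (0, 4), (0, 5), (0, 6), (0, 7), (1, 0), (1, 1), (1, 2), (1, 3), (1, 4), (1, 5), (1, 6), (1, 7), (6, 0), (6, 1), (6, 2), (6, 3), (6, 4), (6, 5), (6, 6), (6, 7), (7, 0), (7, 1), (7, 2), (7, 3), (7, 4), (7, 5), (7, 6), (7, 7)]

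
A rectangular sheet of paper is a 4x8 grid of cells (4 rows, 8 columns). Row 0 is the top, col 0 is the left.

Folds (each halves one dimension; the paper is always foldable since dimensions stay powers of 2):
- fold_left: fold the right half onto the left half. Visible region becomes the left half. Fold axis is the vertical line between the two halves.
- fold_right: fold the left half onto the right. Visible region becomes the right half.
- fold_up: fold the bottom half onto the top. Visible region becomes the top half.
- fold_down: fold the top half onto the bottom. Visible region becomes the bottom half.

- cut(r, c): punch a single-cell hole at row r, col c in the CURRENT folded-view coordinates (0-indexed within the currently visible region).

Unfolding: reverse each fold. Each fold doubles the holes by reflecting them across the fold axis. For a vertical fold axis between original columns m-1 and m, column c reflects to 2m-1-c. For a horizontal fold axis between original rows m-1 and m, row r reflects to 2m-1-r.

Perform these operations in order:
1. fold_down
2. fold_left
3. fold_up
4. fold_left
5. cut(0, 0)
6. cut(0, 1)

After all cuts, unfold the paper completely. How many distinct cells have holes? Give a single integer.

Answer: 32

Derivation:
Op 1 fold_down: fold axis h@2; visible region now rows[2,4) x cols[0,8) = 2x8
Op 2 fold_left: fold axis v@4; visible region now rows[2,4) x cols[0,4) = 2x4
Op 3 fold_up: fold axis h@3; visible region now rows[2,3) x cols[0,4) = 1x4
Op 4 fold_left: fold axis v@2; visible region now rows[2,3) x cols[0,2) = 1x2
Op 5 cut(0, 0): punch at orig (2,0); cuts so far [(2, 0)]; region rows[2,3) x cols[0,2) = 1x2
Op 6 cut(0, 1): punch at orig (2,1); cuts so far [(2, 0), (2, 1)]; region rows[2,3) x cols[0,2) = 1x2
Unfold 1 (reflect across v@2): 4 holes -> [(2, 0), (2, 1), (2, 2), (2, 3)]
Unfold 2 (reflect across h@3): 8 holes -> [(2, 0), (2, 1), (2, 2), (2, 3), (3, 0), (3, 1), (3, 2), (3, 3)]
Unfold 3 (reflect across v@4): 16 holes -> [(2, 0), (2, 1), (2, 2), (2, 3), (2, 4), (2, 5), (2, 6), (2, 7), (3, 0), (3, 1), (3, 2), (3, 3), (3, 4), (3, 5), (3, 6), (3, 7)]
Unfold 4 (reflect across h@2): 32 holes -> [(0, 0), (0, 1), (0, 2), (0, 3), (0, 4), (0, 5), (0, 6), (0, 7), (1, 0), (1, 1), (1, 2), (1, 3), (1, 4), (1, 5), (1, 6), (1, 7), (2, 0), (2, 1), (2, 2), (2, 3), (2, 4), (2, 5), (2, 6), (2, 7), (3, 0), (3, 1), (3, 2), (3, 3), (3, 4), (3, 5), (3, 6), (3, 7)]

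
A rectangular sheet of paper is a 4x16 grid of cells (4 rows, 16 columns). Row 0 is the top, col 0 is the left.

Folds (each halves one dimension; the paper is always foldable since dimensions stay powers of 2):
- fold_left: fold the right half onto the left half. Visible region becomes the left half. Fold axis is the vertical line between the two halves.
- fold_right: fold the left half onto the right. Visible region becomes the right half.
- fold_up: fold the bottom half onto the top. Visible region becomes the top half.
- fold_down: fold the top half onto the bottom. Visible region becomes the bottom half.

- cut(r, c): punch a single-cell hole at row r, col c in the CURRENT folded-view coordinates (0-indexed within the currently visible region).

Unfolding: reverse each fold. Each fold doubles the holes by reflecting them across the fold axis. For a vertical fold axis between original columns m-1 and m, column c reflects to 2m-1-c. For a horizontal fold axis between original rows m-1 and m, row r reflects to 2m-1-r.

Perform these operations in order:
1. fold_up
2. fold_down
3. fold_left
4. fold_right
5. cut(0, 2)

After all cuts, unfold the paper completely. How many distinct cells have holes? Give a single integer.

Answer: 16

Derivation:
Op 1 fold_up: fold axis h@2; visible region now rows[0,2) x cols[0,16) = 2x16
Op 2 fold_down: fold axis h@1; visible region now rows[1,2) x cols[0,16) = 1x16
Op 3 fold_left: fold axis v@8; visible region now rows[1,2) x cols[0,8) = 1x8
Op 4 fold_right: fold axis v@4; visible region now rows[1,2) x cols[4,8) = 1x4
Op 5 cut(0, 2): punch at orig (1,6); cuts so far [(1, 6)]; region rows[1,2) x cols[4,8) = 1x4
Unfold 1 (reflect across v@4): 2 holes -> [(1, 1), (1, 6)]
Unfold 2 (reflect across v@8): 4 holes -> [(1, 1), (1, 6), (1, 9), (1, 14)]
Unfold 3 (reflect across h@1): 8 holes -> [(0, 1), (0, 6), (0, 9), (0, 14), (1, 1), (1, 6), (1, 9), (1, 14)]
Unfold 4 (reflect across h@2): 16 holes -> [(0, 1), (0, 6), (0, 9), (0, 14), (1, 1), (1, 6), (1, 9), (1, 14), (2, 1), (2, 6), (2, 9), (2, 14), (3, 1), (3, 6), (3, 9), (3, 14)]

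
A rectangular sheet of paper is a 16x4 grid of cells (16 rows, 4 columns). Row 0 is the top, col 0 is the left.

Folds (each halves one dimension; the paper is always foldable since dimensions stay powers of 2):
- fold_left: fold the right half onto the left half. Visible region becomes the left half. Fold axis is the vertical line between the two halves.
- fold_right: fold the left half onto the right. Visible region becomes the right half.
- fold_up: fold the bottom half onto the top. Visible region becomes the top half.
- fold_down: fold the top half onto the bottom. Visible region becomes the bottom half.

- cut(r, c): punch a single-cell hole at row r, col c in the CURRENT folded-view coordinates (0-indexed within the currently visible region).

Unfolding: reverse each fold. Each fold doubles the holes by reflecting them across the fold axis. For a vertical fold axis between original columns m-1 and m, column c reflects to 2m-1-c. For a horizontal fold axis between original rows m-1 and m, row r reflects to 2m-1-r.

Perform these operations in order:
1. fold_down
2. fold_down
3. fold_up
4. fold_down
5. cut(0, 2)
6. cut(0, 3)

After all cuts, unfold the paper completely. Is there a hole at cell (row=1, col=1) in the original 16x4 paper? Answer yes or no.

Op 1 fold_down: fold axis h@8; visible region now rows[8,16) x cols[0,4) = 8x4
Op 2 fold_down: fold axis h@12; visible region now rows[12,16) x cols[0,4) = 4x4
Op 3 fold_up: fold axis h@14; visible region now rows[12,14) x cols[0,4) = 2x4
Op 4 fold_down: fold axis h@13; visible region now rows[13,14) x cols[0,4) = 1x4
Op 5 cut(0, 2): punch at orig (13,2); cuts so far [(13, 2)]; region rows[13,14) x cols[0,4) = 1x4
Op 6 cut(0, 3): punch at orig (13,3); cuts so far [(13, 2), (13, 3)]; region rows[13,14) x cols[0,4) = 1x4
Unfold 1 (reflect across h@13): 4 holes -> [(12, 2), (12, 3), (13, 2), (13, 3)]
Unfold 2 (reflect across h@14): 8 holes -> [(12, 2), (12, 3), (13, 2), (13, 3), (14, 2), (14, 3), (15, 2), (15, 3)]
Unfold 3 (reflect across h@12): 16 holes -> [(8, 2), (8, 3), (9, 2), (9, 3), (10, 2), (10, 3), (11, 2), (11, 3), (12, 2), (12, 3), (13, 2), (13, 3), (14, 2), (14, 3), (15, 2), (15, 3)]
Unfold 4 (reflect across h@8): 32 holes -> [(0, 2), (0, 3), (1, 2), (1, 3), (2, 2), (2, 3), (3, 2), (3, 3), (4, 2), (4, 3), (5, 2), (5, 3), (6, 2), (6, 3), (7, 2), (7, 3), (8, 2), (8, 3), (9, 2), (9, 3), (10, 2), (10, 3), (11, 2), (11, 3), (12, 2), (12, 3), (13, 2), (13, 3), (14, 2), (14, 3), (15, 2), (15, 3)]
Holes: [(0, 2), (0, 3), (1, 2), (1, 3), (2, 2), (2, 3), (3, 2), (3, 3), (4, 2), (4, 3), (5, 2), (5, 3), (6, 2), (6, 3), (7, 2), (7, 3), (8, 2), (8, 3), (9, 2), (9, 3), (10, 2), (10, 3), (11, 2), (11, 3), (12, 2), (12, 3), (13, 2), (13, 3), (14, 2), (14, 3), (15, 2), (15, 3)]

Answer: no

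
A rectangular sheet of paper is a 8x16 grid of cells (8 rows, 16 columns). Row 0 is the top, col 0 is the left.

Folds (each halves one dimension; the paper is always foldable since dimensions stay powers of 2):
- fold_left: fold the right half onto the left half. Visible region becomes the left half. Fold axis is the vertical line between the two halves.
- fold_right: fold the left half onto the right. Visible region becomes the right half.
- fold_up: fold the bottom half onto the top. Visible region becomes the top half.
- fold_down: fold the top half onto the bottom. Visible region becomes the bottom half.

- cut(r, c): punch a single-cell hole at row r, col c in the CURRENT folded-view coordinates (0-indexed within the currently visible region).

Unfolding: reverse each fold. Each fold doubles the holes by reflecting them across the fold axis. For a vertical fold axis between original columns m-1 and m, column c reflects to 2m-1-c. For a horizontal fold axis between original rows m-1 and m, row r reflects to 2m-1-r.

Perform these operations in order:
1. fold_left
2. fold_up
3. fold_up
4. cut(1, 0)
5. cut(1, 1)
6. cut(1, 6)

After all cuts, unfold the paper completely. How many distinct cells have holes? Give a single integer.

Answer: 24

Derivation:
Op 1 fold_left: fold axis v@8; visible region now rows[0,8) x cols[0,8) = 8x8
Op 2 fold_up: fold axis h@4; visible region now rows[0,4) x cols[0,8) = 4x8
Op 3 fold_up: fold axis h@2; visible region now rows[0,2) x cols[0,8) = 2x8
Op 4 cut(1, 0): punch at orig (1,0); cuts so far [(1, 0)]; region rows[0,2) x cols[0,8) = 2x8
Op 5 cut(1, 1): punch at orig (1,1); cuts so far [(1, 0), (1, 1)]; region rows[0,2) x cols[0,8) = 2x8
Op 6 cut(1, 6): punch at orig (1,6); cuts so far [(1, 0), (1, 1), (1, 6)]; region rows[0,2) x cols[0,8) = 2x8
Unfold 1 (reflect across h@2): 6 holes -> [(1, 0), (1, 1), (1, 6), (2, 0), (2, 1), (2, 6)]
Unfold 2 (reflect across h@4): 12 holes -> [(1, 0), (1, 1), (1, 6), (2, 0), (2, 1), (2, 6), (5, 0), (5, 1), (5, 6), (6, 0), (6, 1), (6, 6)]
Unfold 3 (reflect across v@8): 24 holes -> [(1, 0), (1, 1), (1, 6), (1, 9), (1, 14), (1, 15), (2, 0), (2, 1), (2, 6), (2, 9), (2, 14), (2, 15), (5, 0), (5, 1), (5, 6), (5, 9), (5, 14), (5, 15), (6, 0), (6, 1), (6, 6), (6, 9), (6, 14), (6, 15)]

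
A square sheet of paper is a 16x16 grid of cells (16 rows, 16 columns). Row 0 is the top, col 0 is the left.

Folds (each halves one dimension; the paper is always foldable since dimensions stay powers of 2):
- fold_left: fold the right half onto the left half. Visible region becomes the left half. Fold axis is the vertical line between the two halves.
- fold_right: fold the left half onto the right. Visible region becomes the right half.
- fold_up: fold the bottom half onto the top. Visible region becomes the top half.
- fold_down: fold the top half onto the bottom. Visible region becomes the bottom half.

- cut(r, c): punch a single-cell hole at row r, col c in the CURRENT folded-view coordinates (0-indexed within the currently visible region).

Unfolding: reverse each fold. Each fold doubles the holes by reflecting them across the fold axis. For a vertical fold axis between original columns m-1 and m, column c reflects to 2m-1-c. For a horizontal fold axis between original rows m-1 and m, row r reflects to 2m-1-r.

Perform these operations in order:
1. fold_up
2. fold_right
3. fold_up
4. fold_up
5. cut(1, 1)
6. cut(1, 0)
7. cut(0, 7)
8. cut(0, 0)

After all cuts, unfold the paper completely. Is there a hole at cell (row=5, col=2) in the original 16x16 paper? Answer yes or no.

Op 1 fold_up: fold axis h@8; visible region now rows[0,8) x cols[0,16) = 8x16
Op 2 fold_right: fold axis v@8; visible region now rows[0,8) x cols[8,16) = 8x8
Op 3 fold_up: fold axis h@4; visible region now rows[0,4) x cols[8,16) = 4x8
Op 4 fold_up: fold axis h@2; visible region now rows[0,2) x cols[8,16) = 2x8
Op 5 cut(1, 1): punch at orig (1,9); cuts so far [(1, 9)]; region rows[0,2) x cols[8,16) = 2x8
Op 6 cut(1, 0): punch at orig (1,8); cuts so far [(1, 8), (1, 9)]; region rows[0,2) x cols[8,16) = 2x8
Op 7 cut(0, 7): punch at orig (0,15); cuts so far [(0, 15), (1, 8), (1, 9)]; region rows[0,2) x cols[8,16) = 2x8
Op 8 cut(0, 0): punch at orig (0,8); cuts so far [(0, 8), (0, 15), (1, 8), (1, 9)]; region rows[0,2) x cols[8,16) = 2x8
Unfold 1 (reflect across h@2): 8 holes -> [(0, 8), (0, 15), (1, 8), (1, 9), (2, 8), (2, 9), (3, 8), (3, 15)]
Unfold 2 (reflect across h@4): 16 holes -> [(0, 8), (0, 15), (1, 8), (1, 9), (2, 8), (2, 9), (3, 8), (3, 15), (4, 8), (4, 15), (5, 8), (5, 9), (6, 8), (6, 9), (7, 8), (7, 15)]
Unfold 3 (reflect across v@8): 32 holes -> [(0, 0), (0, 7), (0, 8), (0, 15), (1, 6), (1, 7), (1, 8), (1, 9), (2, 6), (2, 7), (2, 8), (2, 9), (3, 0), (3, 7), (3, 8), (3, 15), (4, 0), (4, 7), (4, 8), (4, 15), (5, 6), (5, 7), (5, 8), (5, 9), (6, 6), (6, 7), (6, 8), (6, 9), (7, 0), (7, 7), (7, 8), (7, 15)]
Unfold 4 (reflect across h@8): 64 holes -> [(0, 0), (0, 7), (0, 8), (0, 15), (1, 6), (1, 7), (1, 8), (1, 9), (2, 6), (2, 7), (2, 8), (2, 9), (3, 0), (3, 7), (3, 8), (3, 15), (4, 0), (4, 7), (4, 8), (4, 15), (5, 6), (5, 7), (5, 8), (5, 9), (6, 6), (6, 7), (6, 8), (6, 9), (7, 0), (7, 7), (7, 8), (7, 15), (8, 0), (8, 7), (8, 8), (8, 15), (9, 6), (9, 7), (9, 8), (9, 9), (10, 6), (10, 7), (10, 8), (10, 9), (11, 0), (11, 7), (11, 8), (11, 15), (12, 0), (12, 7), (12, 8), (12, 15), (13, 6), (13, 7), (13, 8), (13, 9), (14, 6), (14, 7), (14, 8), (14, 9), (15, 0), (15, 7), (15, 8), (15, 15)]
Holes: [(0, 0), (0, 7), (0, 8), (0, 15), (1, 6), (1, 7), (1, 8), (1, 9), (2, 6), (2, 7), (2, 8), (2, 9), (3, 0), (3, 7), (3, 8), (3, 15), (4, 0), (4, 7), (4, 8), (4, 15), (5, 6), (5, 7), (5, 8), (5, 9), (6, 6), (6, 7), (6, 8), (6, 9), (7, 0), (7, 7), (7, 8), (7, 15), (8, 0), (8, 7), (8, 8), (8, 15), (9, 6), (9, 7), (9, 8), (9, 9), (10, 6), (10, 7), (10, 8), (10, 9), (11, 0), (11, 7), (11, 8), (11, 15), (12, 0), (12, 7), (12, 8), (12, 15), (13, 6), (13, 7), (13, 8), (13, 9), (14, 6), (14, 7), (14, 8), (14, 9), (15, 0), (15, 7), (15, 8), (15, 15)]

Answer: no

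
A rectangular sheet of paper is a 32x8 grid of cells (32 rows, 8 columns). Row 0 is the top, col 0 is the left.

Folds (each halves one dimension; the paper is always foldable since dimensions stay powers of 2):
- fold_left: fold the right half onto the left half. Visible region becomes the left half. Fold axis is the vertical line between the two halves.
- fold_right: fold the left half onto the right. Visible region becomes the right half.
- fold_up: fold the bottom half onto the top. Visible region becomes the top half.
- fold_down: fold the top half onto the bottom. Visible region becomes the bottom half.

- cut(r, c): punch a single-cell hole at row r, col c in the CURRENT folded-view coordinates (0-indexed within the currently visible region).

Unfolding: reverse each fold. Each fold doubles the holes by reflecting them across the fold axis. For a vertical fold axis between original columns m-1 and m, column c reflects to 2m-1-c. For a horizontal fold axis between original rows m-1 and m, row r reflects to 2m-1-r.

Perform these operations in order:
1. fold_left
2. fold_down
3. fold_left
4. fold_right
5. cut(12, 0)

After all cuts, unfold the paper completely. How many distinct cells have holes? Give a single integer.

Op 1 fold_left: fold axis v@4; visible region now rows[0,32) x cols[0,4) = 32x4
Op 2 fold_down: fold axis h@16; visible region now rows[16,32) x cols[0,4) = 16x4
Op 3 fold_left: fold axis v@2; visible region now rows[16,32) x cols[0,2) = 16x2
Op 4 fold_right: fold axis v@1; visible region now rows[16,32) x cols[1,2) = 16x1
Op 5 cut(12, 0): punch at orig (28,1); cuts so far [(28, 1)]; region rows[16,32) x cols[1,2) = 16x1
Unfold 1 (reflect across v@1): 2 holes -> [(28, 0), (28, 1)]
Unfold 2 (reflect across v@2): 4 holes -> [(28, 0), (28, 1), (28, 2), (28, 3)]
Unfold 3 (reflect across h@16): 8 holes -> [(3, 0), (3, 1), (3, 2), (3, 3), (28, 0), (28, 1), (28, 2), (28, 3)]
Unfold 4 (reflect across v@4): 16 holes -> [(3, 0), (3, 1), (3, 2), (3, 3), (3, 4), (3, 5), (3, 6), (3, 7), (28, 0), (28, 1), (28, 2), (28, 3), (28, 4), (28, 5), (28, 6), (28, 7)]

Answer: 16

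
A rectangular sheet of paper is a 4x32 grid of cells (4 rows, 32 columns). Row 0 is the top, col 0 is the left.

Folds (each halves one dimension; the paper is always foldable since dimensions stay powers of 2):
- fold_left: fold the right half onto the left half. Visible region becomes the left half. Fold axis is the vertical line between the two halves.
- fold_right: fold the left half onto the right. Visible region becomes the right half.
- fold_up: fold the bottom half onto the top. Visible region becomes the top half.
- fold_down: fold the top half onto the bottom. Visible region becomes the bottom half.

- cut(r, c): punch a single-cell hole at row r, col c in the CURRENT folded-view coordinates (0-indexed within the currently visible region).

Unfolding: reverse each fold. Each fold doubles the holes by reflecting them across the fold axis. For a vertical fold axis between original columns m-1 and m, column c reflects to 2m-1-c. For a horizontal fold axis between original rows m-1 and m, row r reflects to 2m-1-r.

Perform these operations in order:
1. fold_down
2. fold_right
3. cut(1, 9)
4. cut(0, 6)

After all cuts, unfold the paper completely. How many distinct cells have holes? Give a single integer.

Answer: 8

Derivation:
Op 1 fold_down: fold axis h@2; visible region now rows[2,4) x cols[0,32) = 2x32
Op 2 fold_right: fold axis v@16; visible region now rows[2,4) x cols[16,32) = 2x16
Op 3 cut(1, 9): punch at orig (3,25); cuts so far [(3, 25)]; region rows[2,4) x cols[16,32) = 2x16
Op 4 cut(0, 6): punch at orig (2,22); cuts so far [(2, 22), (3, 25)]; region rows[2,4) x cols[16,32) = 2x16
Unfold 1 (reflect across v@16): 4 holes -> [(2, 9), (2, 22), (3, 6), (3, 25)]
Unfold 2 (reflect across h@2): 8 holes -> [(0, 6), (0, 25), (1, 9), (1, 22), (2, 9), (2, 22), (3, 6), (3, 25)]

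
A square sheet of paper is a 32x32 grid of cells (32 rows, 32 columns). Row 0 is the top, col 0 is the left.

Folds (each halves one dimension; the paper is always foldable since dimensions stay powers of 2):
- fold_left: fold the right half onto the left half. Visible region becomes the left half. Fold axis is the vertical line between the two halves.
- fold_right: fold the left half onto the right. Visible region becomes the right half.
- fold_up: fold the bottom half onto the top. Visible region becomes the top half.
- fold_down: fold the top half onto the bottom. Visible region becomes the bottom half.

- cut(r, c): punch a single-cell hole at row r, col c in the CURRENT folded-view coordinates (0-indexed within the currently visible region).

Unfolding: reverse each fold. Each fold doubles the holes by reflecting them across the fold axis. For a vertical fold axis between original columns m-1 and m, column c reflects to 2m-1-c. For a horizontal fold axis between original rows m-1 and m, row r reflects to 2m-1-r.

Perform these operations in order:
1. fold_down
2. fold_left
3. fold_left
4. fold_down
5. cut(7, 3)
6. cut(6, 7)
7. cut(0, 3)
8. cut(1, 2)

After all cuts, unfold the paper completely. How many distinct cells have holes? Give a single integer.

Answer: 64

Derivation:
Op 1 fold_down: fold axis h@16; visible region now rows[16,32) x cols[0,32) = 16x32
Op 2 fold_left: fold axis v@16; visible region now rows[16,32) x cols[0,16) = 16x16
Op 3 fold_left: fold axis v@8; visible region now rows[16,32) x cols[0,8) = 16x8
Op 4 fold_down: fold axis h@24; visible region now rows[24,32) x cols[0,8) = 8x8
Op 5 cut(7, 3): punch at orig (31,3); cuts so far [(31, 3)]; region rows[24,32) x cols[0,8) = 8x8
Op 6 cut(6, 7): punch at orig (30,7); cuts so far [(30, 7), (31, 3)]; region rows[24,32) x cols[0,8) = 8x8
Op 7 cut(0, 3): punch at orig (24,3); cuts so far [(24, 3), (30, 7), (31, 3)]; region rows[24,32) x cols[0,8) = 8x8
Op 8 cut(1, 2): punch at orig (25,2); cuts so far [(24, 3), (25, 2), (30, 7), (31, 3)]; region rows[24,32) x cols[0,8) = 8x8
Unfold 1 (reflect across h@24): 8 holes -> [(16, 3), (17, 7), (22, 2), (23, 3), (24, 3), (25, 2), (30, 7), (31, 3)]
Unfold 2 (reflect across v@8): 16 holes -> [(16, 3), (16, 12), (17, 7), (17, 8), (22, 2), (22, 13), (23, 3), (23, 12), (24, 3), (24, 12), (25, 2), (25, 13), (30, 7), (30, 8), (31, 3), (31, 12)]
Unfold 3 (reflect across v@16): 32 holes -> [(16, 3), (16, 12), (16, 19), (16, 28), (17, 7), (17, 8), (17, 23), (17, 24), (22, 2), (22, 13), (22, 18), (22, 29), (23, 3), (23, 12), (23, 19), (23, 28), (24, 3), (24, 12), (24, 19), (24, 28), (25, 2), (25, 13), (25, 18), (25, 29), (30, 7), (30, 8), (30, 23), (30, 24), (31, 3), (31, 12), (31, 19), (31, 28)]
Unfold 4 (reflect across h@16): 64 holes -> [(0, 3), (0, 12), (0, 19), (0, 28), (1, 7), (1, 8), (1, 23), (1, 24), (6, 2), (6, 13), (6, 18), (6, 29), (7, 3), (7, 12), (7, 19), (7, 28), (8, 3), (8, 12), (8, 19), (8, 28), (9, 2), (9, 13), (9, 18), (9, 29), (14, 7), (14, 8), (14, 23), (14, 24), (15, 3), (15, 12), (15, 19), (15, 28), (16, 3), (16, 12), (16, 19), (16, 28), (17, 7), (17, 8), (17, 23), (17, 24), (22, 2), (22, 13), (22, 18), (22, 29), (23, 3), (23, 12), (23, 19), (23, 28), (24, 3), (24, 12), (24, 19), (24, 28), (25, 2), (25, 13), (25, 18), (25, 29), (30, 7), (30, 8), (30, 23), (30, 24), (31, 3), (31, 12), (31, 19), (31, 28)]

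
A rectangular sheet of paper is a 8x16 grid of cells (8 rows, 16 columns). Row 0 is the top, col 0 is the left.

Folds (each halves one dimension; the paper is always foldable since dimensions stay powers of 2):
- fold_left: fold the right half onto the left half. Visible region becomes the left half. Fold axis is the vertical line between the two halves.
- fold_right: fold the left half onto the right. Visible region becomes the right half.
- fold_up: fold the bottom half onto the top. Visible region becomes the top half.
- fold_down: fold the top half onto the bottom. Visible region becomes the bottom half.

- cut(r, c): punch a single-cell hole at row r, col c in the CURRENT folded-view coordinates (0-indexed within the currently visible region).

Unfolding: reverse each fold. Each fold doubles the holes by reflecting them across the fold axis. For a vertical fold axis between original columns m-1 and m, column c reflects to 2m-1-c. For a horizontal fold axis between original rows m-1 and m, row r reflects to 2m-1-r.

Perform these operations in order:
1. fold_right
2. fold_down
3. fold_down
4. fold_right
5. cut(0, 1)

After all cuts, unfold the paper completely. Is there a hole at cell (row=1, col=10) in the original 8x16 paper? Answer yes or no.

Op 1 fold_right: fold axis v@8; visible region now rows[0,8) x cols[8,16) = 8x8
Op 2 fold_down: fold axis h@4; visible region now rows[4,8) x cols[8,16) = 4x8
Op 3 fold_down: fold axis h@6; visible region now rows[6,8) x cols[8,16) = 2x8
Op 4 fold_right: fold axis v@12; visible region now rows[6,8) x cols[12,16) = 2x4
Op 5 cut(0, 1): punch at orig (6,13); cuts so far [(6, 13)]; region rows[6,8) x cols[12,16) = 2x4
Unfold 1 (reflect across v@12): 2 holes -> [(6, 10), (6, 13)]
Unfold 2 (reflect across h@6): 4 holes -> [(5, 10), (5, 13), (6, 10), (6, 13)]
Unfold 3 (reflect across h@4): 8 holes -> [(1, 10), (1, 13), (2, 10), (2, 13), (5, 10), (5, 13), (6, 10), (6, 13)]
Unfold 4 (reflect across v@8): 16 holes -> [(1, 2), (1, 5), (1, 10), (1, 13), (2, 2), (2, 5), (2, 10), (2, 13), (5, 2), (5, 5), (5, 10), (5, 13), (6, 2), (6, 5), (6, 10), (6, 13)]
Holes: [(1, 2), (1, 5), (1, 10), (1, 13), (2, 2), (2, 5), (2, 10), (2, 13), (5, 2), (5, 5), (5, 10), (5, 13), (6, 2), (6, 5), (6, 10), (6, 13)]

Answer: yes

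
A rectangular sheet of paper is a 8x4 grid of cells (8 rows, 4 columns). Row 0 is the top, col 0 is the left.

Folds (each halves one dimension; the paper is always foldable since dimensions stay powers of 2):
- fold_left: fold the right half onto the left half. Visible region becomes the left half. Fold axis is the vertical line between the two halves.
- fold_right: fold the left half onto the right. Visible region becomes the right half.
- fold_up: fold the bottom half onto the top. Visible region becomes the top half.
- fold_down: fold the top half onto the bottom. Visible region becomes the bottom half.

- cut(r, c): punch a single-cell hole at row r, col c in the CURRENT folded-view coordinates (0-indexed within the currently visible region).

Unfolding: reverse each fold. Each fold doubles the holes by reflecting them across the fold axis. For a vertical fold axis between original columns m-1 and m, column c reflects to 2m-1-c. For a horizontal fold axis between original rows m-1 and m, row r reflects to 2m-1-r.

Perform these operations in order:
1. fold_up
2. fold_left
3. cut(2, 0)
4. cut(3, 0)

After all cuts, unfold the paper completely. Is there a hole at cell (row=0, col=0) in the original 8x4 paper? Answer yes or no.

Op 1 fold_up: fold axis h@4; visible region now rows[0,4) x cols[0,4) = 4x4
Op 2 fold_left: fold axis v@2; visible region now rows[0,4) x cols[0,2) = 4x2
Op 3 cut(2, 0): punch at orig (2,0); cuts so far [(2, 0)]; region rows[0,4) x cols[0,2) = 4x2
Op 4 cut(3, 0): punch at orig (3,0); cuts so far [(2, 0), (3, 0)]; region rows[0,4) x cols[0,2) = 4x2
Unfold 1 (reflect across v@2): 4 holes -> [(2, 0), (2, 3), (3, 0), (3, 3)]
Unfold 2 (reflect across h@4): 8 holes -> [(2, 0), (2, 3), (3, 0), (3, 3), (4, 0), (4, 3), (5, 0), (5, 3)]
Holes: [(2, 0), (2, 3), (3, 0), (3, 3), (4, 0), (4, 3), (5, 0), (5, 3)]

Answer: no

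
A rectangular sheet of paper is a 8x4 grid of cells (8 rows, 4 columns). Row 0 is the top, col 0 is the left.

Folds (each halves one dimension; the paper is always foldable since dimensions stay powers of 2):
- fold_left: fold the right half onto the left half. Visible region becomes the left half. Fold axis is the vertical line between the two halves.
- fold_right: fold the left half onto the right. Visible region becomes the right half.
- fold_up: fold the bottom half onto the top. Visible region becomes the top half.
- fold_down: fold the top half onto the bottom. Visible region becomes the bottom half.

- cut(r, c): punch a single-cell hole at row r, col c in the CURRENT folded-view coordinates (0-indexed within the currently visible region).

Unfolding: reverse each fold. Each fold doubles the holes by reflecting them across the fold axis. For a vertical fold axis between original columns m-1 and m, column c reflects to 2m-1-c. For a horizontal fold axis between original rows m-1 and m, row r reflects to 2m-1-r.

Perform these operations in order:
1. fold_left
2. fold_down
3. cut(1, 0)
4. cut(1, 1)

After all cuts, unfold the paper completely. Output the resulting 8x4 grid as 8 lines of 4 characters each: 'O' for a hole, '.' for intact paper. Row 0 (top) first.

Answer: ....
....
OOOO
....
....
OOOO
....
....

Derivation:
Op 1 fold_left: fold axis v@2; visible region now rows[0,8) x cols[0,2) = 8x2
Op 2 fold_down: fold axis h@4; visible region now rows[4,8) x cols[0,2) = 4x2
Op 3 cut(1, 0): punch at orig (5,0); cuts so far [(5, 0)]; region rows[4,8) x cols[0,2) = 4x2
Op 4 cut(1, 1): punch at orig (5,1); cuts so far [(5, 0), (5, 1)]; region rows[4,8) x cols[0,2) = 4x2
Unfold 1 (reflect across h@4): 4 holes -> [(2, 0), (2, 1), (5, 0), (5, 1)]
Unfold 2 (reflect across v@2): 8 holes -> [(2, 0), (2, 1), (2, 2), (2, 3), (5, 0), (5, 1), (5, 2), (5, 3)]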